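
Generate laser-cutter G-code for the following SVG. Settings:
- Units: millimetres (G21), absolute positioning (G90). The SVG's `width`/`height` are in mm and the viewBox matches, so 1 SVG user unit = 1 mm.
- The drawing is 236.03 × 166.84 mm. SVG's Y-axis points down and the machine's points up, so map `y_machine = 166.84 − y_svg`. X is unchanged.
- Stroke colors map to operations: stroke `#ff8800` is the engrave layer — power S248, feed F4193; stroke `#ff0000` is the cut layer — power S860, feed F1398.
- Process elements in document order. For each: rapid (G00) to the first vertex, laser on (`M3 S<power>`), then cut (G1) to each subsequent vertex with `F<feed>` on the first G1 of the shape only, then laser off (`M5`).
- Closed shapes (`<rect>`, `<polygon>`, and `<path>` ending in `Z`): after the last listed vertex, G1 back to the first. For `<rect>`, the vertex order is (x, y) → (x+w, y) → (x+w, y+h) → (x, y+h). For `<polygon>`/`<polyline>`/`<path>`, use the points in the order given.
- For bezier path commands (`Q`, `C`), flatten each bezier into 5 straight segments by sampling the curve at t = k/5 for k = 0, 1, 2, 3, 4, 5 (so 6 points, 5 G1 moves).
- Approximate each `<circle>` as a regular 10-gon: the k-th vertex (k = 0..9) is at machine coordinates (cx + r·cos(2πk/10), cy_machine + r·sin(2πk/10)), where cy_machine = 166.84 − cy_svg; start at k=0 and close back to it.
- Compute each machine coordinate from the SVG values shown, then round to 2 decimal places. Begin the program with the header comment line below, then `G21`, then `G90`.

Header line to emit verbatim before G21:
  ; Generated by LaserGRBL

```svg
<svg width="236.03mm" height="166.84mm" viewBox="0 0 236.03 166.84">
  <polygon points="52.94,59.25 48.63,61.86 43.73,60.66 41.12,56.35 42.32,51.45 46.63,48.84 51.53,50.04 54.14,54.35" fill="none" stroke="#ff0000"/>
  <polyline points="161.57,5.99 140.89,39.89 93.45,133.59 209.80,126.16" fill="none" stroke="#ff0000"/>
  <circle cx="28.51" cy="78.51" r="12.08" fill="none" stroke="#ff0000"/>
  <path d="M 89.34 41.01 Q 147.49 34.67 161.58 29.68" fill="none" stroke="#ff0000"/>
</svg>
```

1 u = 1 mm; y_m = 166.84 − y.

[1] `<polygon>` regular polygon, #ff0000→cut S860 F1398: (52.94,107.59) → (48.63,104.98) → (43.73,106.18) → (41.12,110.49) → (42.32,115.39) → (46.63,118.00) → (51.53,116.80) → (54.14,112.49) → (52.94,107.59) (closed)

[2] `<polyline>` open polyline, #ff0000→cut S860 F1398: (161.57,160.85) → (140.89,126.95) → (93.45,33.25) → (209.80,40.68)

[3] `<circle>` circle, #ff0000→cut S860 F1398: (40.59,88.33) → (38.28,95.43) → (32.24,99.82) → (24.78,99.82) → (18.74,95.43) → (16.43,88.33) → (18.74,81.23) → (24.78,76.84) → (32.24,76.84) → (38.28,81.23) → (40.59,88.33) (closed)

[4] `<path>` quadratic bezier, #ff0000→cut S860 F1398: (89.34,125.83) → (110.84,128.31) → (128.81,130.69) → (143.26,132.95) → (154.18,135.11) → (161.58,137.16)

; Generated by LaserGRBL
G21
G90
G00 X52.94 Y107.59
M3 S860
G1 X48.63 Y104.98 F1398
G1 X43.73 Y106.18
G1 X41.12 Y110.49
G1 X42.32 Y115.39
G1 X46.63 Y118.00
G1 X51.53 Y116.80
G1 X54.14 Y112.49
G1 X52.94 Y107.59
M5
G00 X161.57 Y160.85
M3 S860
G1 X140.89 Y126.95 F1398
G1 X93.45 Y33.25
G1 X209.80 Y40.68
M5
G00 X40.59 Y88.33
M3 S860
G1 X38.28 Y95.43 F1398
G1 X32.24 Y99.82
G1 X24.78 Y99.82
G1 X18.74 Y95.43
G1 X16.43 Y88.33
G1 X18.74 Y81.23
G1 X24.78 Y76.84
G1 X32.24 Y76.84
G1 X38.28 Y81.23
G1 X40.59 Y88.33
M5
G00 X89.34 Y125.83
M3 S860
G1 X110.84 Y128.31 F1398
G1 X128.81 Y130.69
G1 X143.26 Y132.95
G1 X154.18 Y135.11
G1 X161.58 Y137.16
M5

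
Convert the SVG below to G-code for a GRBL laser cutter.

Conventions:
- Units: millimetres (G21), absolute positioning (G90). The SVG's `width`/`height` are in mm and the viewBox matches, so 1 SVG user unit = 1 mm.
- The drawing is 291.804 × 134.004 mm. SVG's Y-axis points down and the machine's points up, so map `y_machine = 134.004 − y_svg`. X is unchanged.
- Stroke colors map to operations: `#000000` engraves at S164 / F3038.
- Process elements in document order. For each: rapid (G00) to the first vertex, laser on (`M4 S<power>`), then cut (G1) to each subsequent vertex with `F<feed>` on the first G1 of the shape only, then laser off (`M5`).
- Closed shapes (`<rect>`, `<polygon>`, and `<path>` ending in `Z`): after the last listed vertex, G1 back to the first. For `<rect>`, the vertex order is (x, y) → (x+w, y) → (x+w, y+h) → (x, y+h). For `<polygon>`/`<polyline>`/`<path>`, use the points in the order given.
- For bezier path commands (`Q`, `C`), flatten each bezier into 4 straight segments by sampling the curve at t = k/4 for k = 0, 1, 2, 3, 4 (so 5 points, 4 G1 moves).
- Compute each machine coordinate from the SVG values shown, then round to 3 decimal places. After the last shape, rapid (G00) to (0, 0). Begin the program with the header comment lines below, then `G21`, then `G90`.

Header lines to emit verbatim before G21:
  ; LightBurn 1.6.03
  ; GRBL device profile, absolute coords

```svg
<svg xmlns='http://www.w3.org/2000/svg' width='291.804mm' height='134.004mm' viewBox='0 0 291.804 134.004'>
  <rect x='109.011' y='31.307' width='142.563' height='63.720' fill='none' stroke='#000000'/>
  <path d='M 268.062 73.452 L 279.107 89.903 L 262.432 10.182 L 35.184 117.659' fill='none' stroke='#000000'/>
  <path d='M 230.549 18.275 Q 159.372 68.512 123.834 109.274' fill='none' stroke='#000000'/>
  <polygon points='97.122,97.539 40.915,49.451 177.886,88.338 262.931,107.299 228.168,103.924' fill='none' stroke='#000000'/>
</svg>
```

; LightBurn 1.6.03
; GRBL device profile, absolute coords
G21
G90
G00 X109.011 Y102.697
M4 S164
G1 X251.574 Y102.697 F3038
G1 X251.574 Y38.977
G1 X109.011 Y38.977
G1 X109.011 Y102.697
M5
G00 X268.062 Y60.552
M4 S164
G1 X279.107 Y44.101 F3038
G1 X262.432 Y123.822
G1 X35.184 Y16.345
M5
G00 X230.549 Y115.729
M4 S164
G1 X197.188 Y91.203 F3038
G1 X168.282 Y67.861
G1 X143.830 Y45.703
G1 X123.834 Y24.730
M5
G00 X97.122 Y36.465
M4 S164
G1 X40.915 Y84.553 F3038
G1 X177.886 Y45.666
G1 X262.931 Y26.705
G1 X228.168 Y30.080
G1 X97.122 Y36.465
M5
G00 X0.000 Y0.000

Since the viewBox matches the mm dimensions, user units are millimetres directly. The only transform is the Y-flip y_m = 134.004 − y_svg.

Shape 1 is a rectangle drawn with `<rect>`. Its stroke #000000 means engrave at S164, F3038. After flipping Y the toolpath is (109.011,102.697) → (251.574,102.697) → (251.574,38.977) → (109.011,38.977) → (109.011,102.697), returning to the start.

Shape 2 is a open polyline drawn with `<path>`. Its stroke #000000 means engrave at S164, F3038. After flipping Y the toolpath is (268.062,60.552) → (279.107,44.101) → (262.432,123.822) → (35.184,16.345).

Shape 3 is a quadratic bezier drawn with `<path>`. Its stroke #000000 means engrave at S164, F3038. After flipping Y the toolpath is (230.549,115.729) → (197.188,91.203) → (168.282,67.861) → (143.830,45.703) → (123.834,24.730).

Shape 4 is a closed polygon drawn with `<polygon>`. Its stroke #000000 means engrave at S164, F3038. After flipping Y the toolpath is (97.122,36.465) → (40.915,84.553) → (177.886,45.666) → (262.931,26.705) → (228.168,30.080) → (97.122,36.465), returning to the start.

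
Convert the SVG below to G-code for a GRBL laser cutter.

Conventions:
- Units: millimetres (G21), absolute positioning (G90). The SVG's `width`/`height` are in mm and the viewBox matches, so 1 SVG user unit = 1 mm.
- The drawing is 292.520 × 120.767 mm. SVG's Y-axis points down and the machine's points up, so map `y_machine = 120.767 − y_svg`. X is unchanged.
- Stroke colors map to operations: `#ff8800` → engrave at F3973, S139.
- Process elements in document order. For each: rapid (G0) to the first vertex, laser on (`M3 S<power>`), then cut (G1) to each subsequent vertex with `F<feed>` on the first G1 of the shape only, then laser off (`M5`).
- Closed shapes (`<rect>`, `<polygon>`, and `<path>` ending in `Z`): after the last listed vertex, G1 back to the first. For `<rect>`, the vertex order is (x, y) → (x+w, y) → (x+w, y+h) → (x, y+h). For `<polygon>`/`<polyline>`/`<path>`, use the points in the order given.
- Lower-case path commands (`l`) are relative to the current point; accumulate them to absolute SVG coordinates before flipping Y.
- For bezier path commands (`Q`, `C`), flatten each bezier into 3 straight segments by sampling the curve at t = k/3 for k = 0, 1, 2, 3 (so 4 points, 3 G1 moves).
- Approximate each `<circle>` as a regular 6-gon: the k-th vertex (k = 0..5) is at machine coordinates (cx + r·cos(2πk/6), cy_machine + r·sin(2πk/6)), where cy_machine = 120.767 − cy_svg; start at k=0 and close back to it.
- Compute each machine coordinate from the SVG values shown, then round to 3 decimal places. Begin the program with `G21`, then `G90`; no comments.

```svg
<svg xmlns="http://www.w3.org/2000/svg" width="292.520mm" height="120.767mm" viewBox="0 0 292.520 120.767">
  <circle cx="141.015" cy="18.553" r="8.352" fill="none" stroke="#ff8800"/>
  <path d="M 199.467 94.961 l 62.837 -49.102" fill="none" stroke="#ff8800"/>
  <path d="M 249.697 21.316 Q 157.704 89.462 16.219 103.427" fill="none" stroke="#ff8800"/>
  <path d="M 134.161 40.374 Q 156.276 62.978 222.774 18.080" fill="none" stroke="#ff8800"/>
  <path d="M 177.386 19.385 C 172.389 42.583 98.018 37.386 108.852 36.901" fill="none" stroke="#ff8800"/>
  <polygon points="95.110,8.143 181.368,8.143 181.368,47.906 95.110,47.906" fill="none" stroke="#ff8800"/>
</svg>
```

1 u = 1 mm; y_m = 120.767 − y.

[1] `<circle>` circle, #ff8800→engrave S139 F3973: (149.367,102.214) → (145.191,109.447) → (136.839,109.447) → (132.663,102.214) → (136.839,94.981) → (145.191,94.981) → (149.367,102.214) (closed)

[2] `<path>` line segment, #ff8800→engrave S139 F3973: (199.467,25.806) → (262.304,74.908)

[3] `<path>` quadratic bezier, #ff8800→engrave S139 F3973: (249.697,99.451) → (182.869,60.040) → (105.043,32.670) → (16.219,17.340)

[4] `<path>` quadratic bezier, #ff8800→engrave S139 F3973: (134.161,80.393) → (153.836,72.824) → (183.373,80.255) → (222.774,102.687)

[5] `<path>` cubic bezier, #ff8800→engrave S139 F3973: (177.386,101.382) → (154.989,86.423) → (120.695,83.037) → (108.852,83.866)

[6] `<polygon>` rectangle, #ff8800→engrave S139 F3973: (95.110,112.624) → (181.368,112.624) → (181.368,72.861) → (95.110,72.861) → (95.110,112.624) (closed)

G21
G90
G0 X149.367 Y102.214
M3 S139
G1 X145.191 Y109.447 F3973
G1 X136.839 Y109.447
G1 X132.663 Y102.214
G1 X136.839 Y94.981
G1 X145.191 Y94.981
G1 X149.367 Y102.214
M5
G0 X199.467 Y25.806
M3 S139
G1 X262.304 Y74.908 F3973
M5
G0 X249.697 Y99.451
M3 S139
G1 X182.869 Y60.040 F3973
G1 X105.043 Y32.670
G1 X16.219 Y17.340
M5
G0 X134.161 Y80.393
M3 S139
G1 X153.836 Y72.824 F3973
G1 X183.373 Y80.255
G1 X222.774 Y102.687
M5
G0 X177.386 Y101.382
M3 S139
G1 X154.989 Y86.423 F3973
G1 X120.695 Y83.037
G1 X108.852 Y83.866
M5
G0 X95.110 Y112.624
M3 S139
G1 X181.368 Y112.624 F3973
G1 X181.368 Y72.861
G1 X95.110 Y72.861
G1 X95.110 Y112.624
M5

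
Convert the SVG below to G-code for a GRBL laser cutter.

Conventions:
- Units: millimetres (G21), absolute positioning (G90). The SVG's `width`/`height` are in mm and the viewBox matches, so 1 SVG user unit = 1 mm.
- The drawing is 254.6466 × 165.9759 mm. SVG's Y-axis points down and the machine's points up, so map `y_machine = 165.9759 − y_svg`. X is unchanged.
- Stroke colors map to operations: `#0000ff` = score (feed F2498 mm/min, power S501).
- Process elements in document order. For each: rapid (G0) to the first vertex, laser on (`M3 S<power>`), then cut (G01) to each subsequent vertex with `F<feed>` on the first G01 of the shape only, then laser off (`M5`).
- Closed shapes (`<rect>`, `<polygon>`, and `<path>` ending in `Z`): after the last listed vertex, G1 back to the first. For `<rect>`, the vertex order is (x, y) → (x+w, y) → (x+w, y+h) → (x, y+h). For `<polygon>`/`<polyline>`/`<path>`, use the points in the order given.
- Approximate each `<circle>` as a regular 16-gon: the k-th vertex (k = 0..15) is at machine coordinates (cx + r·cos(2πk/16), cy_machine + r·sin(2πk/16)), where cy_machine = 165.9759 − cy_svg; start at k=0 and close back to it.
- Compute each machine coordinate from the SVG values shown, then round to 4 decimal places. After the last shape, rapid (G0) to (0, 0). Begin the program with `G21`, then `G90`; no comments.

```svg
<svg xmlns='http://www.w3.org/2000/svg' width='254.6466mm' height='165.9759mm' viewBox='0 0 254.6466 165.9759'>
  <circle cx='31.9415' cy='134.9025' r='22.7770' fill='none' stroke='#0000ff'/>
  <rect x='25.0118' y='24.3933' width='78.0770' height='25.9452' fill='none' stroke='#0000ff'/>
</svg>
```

G21
G90
G0 X54.7185 Y31.0734
M3 S501
G01 X52.9847 Y39.7898 F2498
G01 X48.0473 Y47.1792
G01 X40.6579 Y52.1166
G01 X31.9415 Y53.8504
G01 X23.2251 Y52.1166
G01 X15.8357 Y47.1792
G01 X10.8983 Y39.7898
G01 X9.1645 Y31.0734
G01 X10.8983 Y22.3570
G01 X15.8357 Y14.9676
G01 X23.2251 Y10.0302
G01 X31.9415 Y8.2964
G01 X40.6579 Y10.0302
G01 X48.0473 Y14.9676
G01 X52.9847 Y22.3570
G01 X54.7185 Y31.0734
M5
G0 X25.0118 Y141.5826
M3 S501
G01 X103.0888 Y141.5826 F2498
G01 X103.0888 Y115.6374
G01 X25.0118 Y115.6374
G01 X25.0118 Y141.5826
M5
G0 X0.0000 Y0.0000

viewBox `0 0 254.6466 165.9759` with mm width/height → 1 unit = 1 mm. Flip: y_m = 165.9759 − y_svg.

**Shape 1** — `<circle>` circle, stroke `#0000ff` → score (S501, F2498). Machine vertices: (54.7185,31.0734) → (52.9847,39.7898) → (48.0473,47.1792) → (40.6579,52.1166) → (31.9415,53.8504) → (23.2251,52.1166) → (15.8357,47.1792) → (10.8983,39.7898) → (9.1645,31.0734) → (10.8983,22.3570) → (15.8357,14.9676) → (23.2251,10.0302) → (31.9415,8.2964) → (40.6579,10.0302) → (48.0473,14.9676) → (52.9847,22.3570) → (54.7185,31.0734). Closed: final G1 returns to the first vertex.

**Shape 2** — `<rect>` rectangle, stroke `#0000ff` → score (S501, F2498). Machine vertices: (25.0118,141.5826) → (103.0888,141.5826) → (103.0888,115.6374) → (25.0118,115.6374) → (25.0118,141.5826). Closed: final G1 returns to the first vertex.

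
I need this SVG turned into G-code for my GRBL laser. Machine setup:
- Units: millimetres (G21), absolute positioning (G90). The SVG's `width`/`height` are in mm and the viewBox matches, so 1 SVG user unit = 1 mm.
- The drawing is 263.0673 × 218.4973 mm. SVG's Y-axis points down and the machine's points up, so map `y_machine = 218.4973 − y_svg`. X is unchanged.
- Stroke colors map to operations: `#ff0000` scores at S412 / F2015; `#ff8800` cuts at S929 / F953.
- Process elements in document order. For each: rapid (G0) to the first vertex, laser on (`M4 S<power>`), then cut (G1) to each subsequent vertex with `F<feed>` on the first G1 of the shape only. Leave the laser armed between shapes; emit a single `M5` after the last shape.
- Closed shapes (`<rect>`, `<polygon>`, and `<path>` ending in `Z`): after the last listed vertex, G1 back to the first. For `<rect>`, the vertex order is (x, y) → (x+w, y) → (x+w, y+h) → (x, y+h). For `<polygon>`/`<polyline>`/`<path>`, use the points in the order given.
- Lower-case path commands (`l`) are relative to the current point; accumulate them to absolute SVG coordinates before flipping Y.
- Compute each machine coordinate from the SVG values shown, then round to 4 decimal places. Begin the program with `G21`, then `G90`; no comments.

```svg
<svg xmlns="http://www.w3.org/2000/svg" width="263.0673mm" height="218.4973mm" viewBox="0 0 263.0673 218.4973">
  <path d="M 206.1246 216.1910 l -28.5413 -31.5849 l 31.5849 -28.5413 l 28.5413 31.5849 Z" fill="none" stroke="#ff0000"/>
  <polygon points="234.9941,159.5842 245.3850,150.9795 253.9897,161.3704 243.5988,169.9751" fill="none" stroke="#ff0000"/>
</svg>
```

G21
G90
G0 X206.1246 Y2.3063
M4 S412
G1 X177.5833 Y33.8912 F2015
G1 X209.1682 Y62.4325
G1 X237.7095 Y30.8476
G1 X206.1246 Y2.3063
G0 X234.9941 Y58.9131
M4 S412
G1 X245.3850 Y67.5178 F2015
G1 X253.9897 Y57.1269
G1 X243.5988 Y48.5222
G1 X234.9941 Y58.9131
M5

1 u = 1 mm; y_m = 218.4973 − y.

[1] `<path>` regular polygon, #ff0000→score S412 F2015: (206.1246,2.3063) → (177.5833,33.8912) → (209.1682,62.4325) → (237.7095,30.8476) → (206.1246,2.3063) (closed)

[2] `<polygon>` regular polygon, #ff0000→score S412 F2015: (234.9941,58.9131) → (245.3850,67.5178) → (253.9897,57.1269) → (243.5988,48.5222) → (234.9941,58.9131) (closed)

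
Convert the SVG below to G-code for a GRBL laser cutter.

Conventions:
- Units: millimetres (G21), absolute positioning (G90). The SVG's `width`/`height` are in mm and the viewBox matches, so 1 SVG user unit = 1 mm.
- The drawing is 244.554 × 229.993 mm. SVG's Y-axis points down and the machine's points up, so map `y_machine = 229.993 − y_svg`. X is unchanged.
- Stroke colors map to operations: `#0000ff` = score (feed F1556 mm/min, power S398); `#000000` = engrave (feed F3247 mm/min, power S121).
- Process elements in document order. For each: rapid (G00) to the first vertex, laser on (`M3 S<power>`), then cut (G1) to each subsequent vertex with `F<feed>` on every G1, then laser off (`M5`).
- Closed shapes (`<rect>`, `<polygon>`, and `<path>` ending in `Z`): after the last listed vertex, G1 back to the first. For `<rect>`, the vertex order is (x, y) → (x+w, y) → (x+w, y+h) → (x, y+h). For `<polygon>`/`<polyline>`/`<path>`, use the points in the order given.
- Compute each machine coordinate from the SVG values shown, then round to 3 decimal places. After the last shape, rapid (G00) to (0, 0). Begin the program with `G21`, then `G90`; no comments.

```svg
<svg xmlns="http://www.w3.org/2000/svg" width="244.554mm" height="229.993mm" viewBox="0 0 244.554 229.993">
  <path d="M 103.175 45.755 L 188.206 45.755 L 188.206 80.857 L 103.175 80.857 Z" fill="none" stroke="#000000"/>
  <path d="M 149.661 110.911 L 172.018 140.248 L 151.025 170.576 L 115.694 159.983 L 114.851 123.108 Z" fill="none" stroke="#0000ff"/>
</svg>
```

1 u = 1 mm; y_m = 229.993 − y.

[1] `<path>` rectangle, #000000→engrave S121 F3247: (103.175,184.238) → (188.206,184.238) → (188.206,149.136) → (103.175,149.136) → (103.175,184.238) (closed)

[2] `<path>` regular polygon, #0000ff→score S398 F1556: (149.661,119.082) → (172.018,89.745) → (151.025,59.417) → (115.694,70.010) → (114.851,106.885) → (149.661,119.082) (closed)

G21
G90
G00 X103.175 Y184.238
M3 S121
G1 X188.206 Y184.238 F3247
G1 X188.206 Y149.136 F3247
G1 X103.175 Y149.136 F3247
G1 X103.175 Y184.238 F3247
M5
G00 X149.661 Y119.082
M3 S398
G1 X172.018 Y89.745 F1556
G1 X151.025 Y59.417 F1556
G1 X115.694 Y70.010 F1556
G1 X114.851 Y106.885 F1556
G1 X149.661 Y119.082 F1556
M5
G00 X0.000 Y0.000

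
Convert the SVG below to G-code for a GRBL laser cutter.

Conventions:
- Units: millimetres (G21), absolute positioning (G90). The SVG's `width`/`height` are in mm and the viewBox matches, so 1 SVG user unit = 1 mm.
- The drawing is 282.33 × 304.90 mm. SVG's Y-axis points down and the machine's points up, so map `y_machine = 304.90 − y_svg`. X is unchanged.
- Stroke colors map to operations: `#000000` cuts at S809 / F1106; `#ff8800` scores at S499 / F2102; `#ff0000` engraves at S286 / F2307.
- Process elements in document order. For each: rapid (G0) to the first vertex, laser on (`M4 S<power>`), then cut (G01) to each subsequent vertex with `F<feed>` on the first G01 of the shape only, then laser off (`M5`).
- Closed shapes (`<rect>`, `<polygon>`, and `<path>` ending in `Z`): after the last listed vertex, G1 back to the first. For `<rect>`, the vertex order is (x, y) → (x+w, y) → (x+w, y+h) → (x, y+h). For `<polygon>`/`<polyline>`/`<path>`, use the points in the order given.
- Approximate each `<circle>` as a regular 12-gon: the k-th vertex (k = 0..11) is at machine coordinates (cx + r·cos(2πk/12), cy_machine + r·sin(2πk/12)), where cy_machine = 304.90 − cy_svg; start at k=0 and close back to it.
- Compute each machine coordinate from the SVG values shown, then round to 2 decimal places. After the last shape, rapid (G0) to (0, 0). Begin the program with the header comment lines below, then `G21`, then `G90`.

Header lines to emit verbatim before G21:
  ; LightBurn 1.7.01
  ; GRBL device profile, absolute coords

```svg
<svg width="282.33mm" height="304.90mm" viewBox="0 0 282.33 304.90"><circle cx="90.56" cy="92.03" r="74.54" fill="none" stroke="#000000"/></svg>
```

; LightBurn 1.7.01
; GRBL device profile, absolute coords
G21
G90
G0 X165.10 Y212.87
M4 S809
G01 X155.11 Y250.14 F1106
G01 X127.83 Y277.42
G01 X90.56 Y287.41
G01 X53.29 Y277.42
G01 X26.01 Y250.14
G01 X16.02 Y212.87
G01 X26.01 Y175.60
G01 X53.29 Y148.32
G01 X90.56 Y138.33
G01 X127.83 Y148.32
G01 X155.11 Y175.60
G01 X165.10 Y212.87
M5
G0 X0.00 Y0.00

viewBox `0 0 282.33 304.90` with mm width/height → 1 unit = 1 mm. Flip: y_m = 304.90 − y_svg.

**Shape 1** — `<circle>` circle, stroke `#000000` → cut (S809, F1106). Machine vertices: (165.10,212.87) → (155.11,250.14) → (127.83,277.42) → (90.56,287.41) → (53.29,277.42) → (26.01,250.14) → (16.02,212.87) → (26.01,175.60) → (53.29,148.32) → (90.56,138.33) → (127.83,148.32) → (155.11,175.60) → (165.10,212.87). Closed: final G1 returns to the first vertex.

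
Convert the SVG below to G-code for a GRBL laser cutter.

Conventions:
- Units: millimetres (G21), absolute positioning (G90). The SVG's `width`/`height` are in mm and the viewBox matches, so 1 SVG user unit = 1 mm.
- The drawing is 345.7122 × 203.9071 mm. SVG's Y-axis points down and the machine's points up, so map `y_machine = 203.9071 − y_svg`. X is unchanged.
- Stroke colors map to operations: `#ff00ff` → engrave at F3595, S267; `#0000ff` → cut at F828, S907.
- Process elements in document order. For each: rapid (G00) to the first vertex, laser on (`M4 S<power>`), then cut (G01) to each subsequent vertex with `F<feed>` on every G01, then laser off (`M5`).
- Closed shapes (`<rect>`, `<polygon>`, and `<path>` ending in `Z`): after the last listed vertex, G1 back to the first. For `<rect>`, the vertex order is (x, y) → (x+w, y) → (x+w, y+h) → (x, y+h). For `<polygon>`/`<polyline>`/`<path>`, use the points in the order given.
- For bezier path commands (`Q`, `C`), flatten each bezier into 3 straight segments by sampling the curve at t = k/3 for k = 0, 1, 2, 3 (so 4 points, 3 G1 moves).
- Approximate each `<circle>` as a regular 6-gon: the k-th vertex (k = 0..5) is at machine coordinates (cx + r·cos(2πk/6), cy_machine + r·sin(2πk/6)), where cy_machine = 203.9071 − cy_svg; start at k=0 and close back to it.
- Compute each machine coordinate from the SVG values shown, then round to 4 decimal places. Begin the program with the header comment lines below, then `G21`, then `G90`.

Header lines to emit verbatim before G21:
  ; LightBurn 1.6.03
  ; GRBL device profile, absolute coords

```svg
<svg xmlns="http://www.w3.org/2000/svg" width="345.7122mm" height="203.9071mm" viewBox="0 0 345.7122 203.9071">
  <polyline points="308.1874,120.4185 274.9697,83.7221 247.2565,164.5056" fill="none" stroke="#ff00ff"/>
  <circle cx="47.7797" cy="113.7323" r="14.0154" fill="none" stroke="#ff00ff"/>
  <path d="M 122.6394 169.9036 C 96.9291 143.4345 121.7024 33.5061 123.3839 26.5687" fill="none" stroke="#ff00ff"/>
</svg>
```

; LightBurn 1.6.03
; GRBL device profile, absolute coords
G21
G90
G00 X308.1874 Y83.4886
M4 S267
G01 X274.9697 Y120.1850 F3595
G01 X247.2565 Y39.4015 F3595
M5
G00 X61.7951 Y90.1748
M4 S267
G01 X54.7874 Y102.3125 F3595
G01 X40.7720 Y102.3125 F3595
G01 X33.7643 Y90.1748 F3595
G01 X40.7720 Y78.0371 F3595
G01 X54.7874 Y78.0371 F3595
G01 X61.7951 Y90.1748 F3595
M5
G00 X122.6394 Y34.0035
M4 S267
G01 X111.0320 Y81.3868 F3595
G01 X116.7301 Y142.9762 F3595
G01 X123.3839 Y177.3384 F3595
M5

Since the viewBox matches the mm dimensions, user units are millimetres directly. The only transform is the Y-flip y_m = 203.9071 − y_svg.

Shape 1 is a open polyline drawn with `<polyline>`. Its stroke #ff00ff means engrave at S267, F3595. After flipping Y the toolpath is (308.1874,83.4886) → (274.9697,120.1850) → (247.2565,39.4015).

Shape 2 is a circle drawn with `<circle>`. Its stroke #ff00ff means engrave at S267, F3595. After flipping Y the toolpath is (61.7951,90.1748) → (54.7874,102.3125) → (40.7720,102.3125) → (33.7643,90.1748) → (40.7720,78.0371) → (54.7874,78.0371) → (61.7951,90.1748), returning to the start.

Shape 3 is a cubic bezier drawn with `<path>`. Its stroke #ff00ff means engrave at S267, F3595. After flipping Y the toolpath is (122.6394,34.0035) → (111.0320,81.3868) → (116.7301,142.9762) → (123.3839,177.3384).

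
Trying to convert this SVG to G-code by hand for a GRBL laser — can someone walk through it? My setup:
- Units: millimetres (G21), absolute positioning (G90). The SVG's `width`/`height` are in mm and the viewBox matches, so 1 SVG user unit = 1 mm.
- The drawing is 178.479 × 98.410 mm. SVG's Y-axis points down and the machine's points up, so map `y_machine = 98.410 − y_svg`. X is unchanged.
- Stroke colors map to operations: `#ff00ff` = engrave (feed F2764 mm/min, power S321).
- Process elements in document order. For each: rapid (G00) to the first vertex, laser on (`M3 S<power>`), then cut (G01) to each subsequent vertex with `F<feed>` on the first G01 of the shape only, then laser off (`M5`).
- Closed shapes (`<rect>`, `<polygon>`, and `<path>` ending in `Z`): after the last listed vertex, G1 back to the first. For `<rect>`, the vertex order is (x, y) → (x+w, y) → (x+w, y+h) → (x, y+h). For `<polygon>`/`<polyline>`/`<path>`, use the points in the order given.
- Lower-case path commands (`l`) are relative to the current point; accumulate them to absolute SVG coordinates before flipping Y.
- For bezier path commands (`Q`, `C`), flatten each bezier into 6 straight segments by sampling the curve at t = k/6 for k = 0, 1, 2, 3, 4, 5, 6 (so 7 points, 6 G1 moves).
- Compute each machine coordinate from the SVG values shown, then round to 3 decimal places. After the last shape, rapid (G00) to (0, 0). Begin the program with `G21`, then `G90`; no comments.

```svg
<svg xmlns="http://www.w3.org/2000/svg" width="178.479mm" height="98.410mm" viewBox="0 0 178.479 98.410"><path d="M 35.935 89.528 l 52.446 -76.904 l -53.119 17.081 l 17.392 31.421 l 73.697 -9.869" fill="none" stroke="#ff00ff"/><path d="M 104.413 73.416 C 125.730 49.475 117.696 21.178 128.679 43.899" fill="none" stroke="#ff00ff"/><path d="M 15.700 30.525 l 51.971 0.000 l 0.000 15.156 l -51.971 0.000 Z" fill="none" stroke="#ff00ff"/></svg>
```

1 u = 1 mm; y_m = 98.410 − y.

[1] `<path>` open polyline, #ff00ff→engrave S321 F2764: (35.935,8.882) → (88.381,85.786) → (35.262,68.705) → (52.654,37.284) → (126.351,47.153)

[2] `<path>` cubic bezier, #ff00ff→engrave S321 F2764: (104.413,24.994) → (112.850,37.071) → (117.738,48.336) → (120.421,57.251) → (122.244,62.277) → (124.548,61.876) → (128.679,54.511)

[3] `<path>` rectangle, #ff00ff→engrave S321 F2764: (15.700,67.885) → (67.671,67.885) → (67.671,52.729) → (15.700,52.729) → (15.700,67.885) (closed)

G21
G90
G00 X35.935 Y8.882
M3 S321
G01 X88.381 Y85.786 F2764
G01 X35.262 Y68.705
G01 X52.654 Y37.284
G01 X126.351 Y47.153
M5
G00 X104.413 Y24.994
M3 S321
G01 X112.850 Y37.071 F2764
G01 X117.738 Y48.336
G01 X120.421 Y57.251
G01 X122.244 Y62.277
G01 X124.548 Y61.876
G01 X128.679 Y54.511
M5
G00 X15.700 Y67.885
M3 S321
G01 X67.671 Y67.885 F2764
G01 X67.671 Y52.729
G01 X15.700 Y52.729
G01 X15.700 Y67.885
M5
G00 X0.000 Y0.000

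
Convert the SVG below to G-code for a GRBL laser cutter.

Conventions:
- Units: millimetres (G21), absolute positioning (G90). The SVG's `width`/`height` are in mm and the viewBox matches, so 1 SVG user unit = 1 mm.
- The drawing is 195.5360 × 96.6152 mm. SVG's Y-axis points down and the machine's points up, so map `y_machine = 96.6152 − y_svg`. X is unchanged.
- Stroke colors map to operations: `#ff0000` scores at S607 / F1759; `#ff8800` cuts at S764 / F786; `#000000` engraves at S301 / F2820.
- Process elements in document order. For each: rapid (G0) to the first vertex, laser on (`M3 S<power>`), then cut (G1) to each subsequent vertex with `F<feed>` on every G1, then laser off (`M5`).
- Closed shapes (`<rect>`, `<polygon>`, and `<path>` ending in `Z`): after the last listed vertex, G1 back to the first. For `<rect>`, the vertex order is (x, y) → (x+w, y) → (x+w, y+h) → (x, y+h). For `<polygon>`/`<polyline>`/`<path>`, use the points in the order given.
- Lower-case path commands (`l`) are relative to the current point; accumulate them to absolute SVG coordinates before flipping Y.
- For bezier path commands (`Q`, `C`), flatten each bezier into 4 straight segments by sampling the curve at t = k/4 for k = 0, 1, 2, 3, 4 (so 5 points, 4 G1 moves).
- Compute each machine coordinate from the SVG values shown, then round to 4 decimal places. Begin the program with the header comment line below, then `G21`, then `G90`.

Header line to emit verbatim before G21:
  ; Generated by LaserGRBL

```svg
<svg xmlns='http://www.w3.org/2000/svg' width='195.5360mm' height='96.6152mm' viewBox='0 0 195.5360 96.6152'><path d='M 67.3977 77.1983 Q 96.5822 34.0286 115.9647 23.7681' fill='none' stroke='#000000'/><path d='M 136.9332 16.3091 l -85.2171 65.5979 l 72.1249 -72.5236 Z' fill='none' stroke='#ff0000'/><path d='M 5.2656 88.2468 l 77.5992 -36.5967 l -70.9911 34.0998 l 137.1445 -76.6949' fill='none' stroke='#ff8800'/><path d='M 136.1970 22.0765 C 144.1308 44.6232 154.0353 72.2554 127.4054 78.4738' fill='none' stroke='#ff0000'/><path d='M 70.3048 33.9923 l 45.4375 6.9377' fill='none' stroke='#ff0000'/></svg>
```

; Generated by LaserGRBL
G21
G90
G0 X67.3977 Y19.4169
M3 S301
G1 X81.3773 Y38.9449 F2820
G1 X94.1317 Y54.3593 F2820
G1 X105.6608 Y65.6600 F2820
G1 X115.9647 Y72.8471 F2820
M5
G0 X136.9332 Y80.3061
M3 S607
G1 X51.7161 Y14.7082 F1759
G1 X123.8410 Y87.2318 F1759
G1 X136.9332 Y80.3061 F1759
M5
G0 X5.2656 Y8.3684
M3 S764
G1 X82.8648 Y44.9651 F786
G1 X11.8737 Y10.8653 F786
G1 X149.0182 Y87.5602 F786
M5
G0 X136.1970 Y74.5387
M3 S607
G1 X141.9152 Y57.0892 F1759
G1 X144.7626 Y40.2169 F1759
G1 X141.1293 Y26.4062 F1759
G1 X127.4054 Y18.1414 F1759
M5
G0 X70.3048 Y62.6229
M3 S607
G1 X115.7423 Y55.6852 F1759
M5

Since the viewBox matches the mm dimensions, user units are millimetres directly. The only transform is the Y-flip y_m = 96.6152 − y_svg.

Shape 1 is a quadratic bezier drawn with `<path>`. Its stroke #000000 means engrave at S301, F2820. After flipping Y the toolpath is (67.3977,19.4169) → (81.3773,38.9449) → (94.1317,54.3593) → (105.6608,65.6600) → (115.9647,72.8471).

Shape 2 is a closed polygon drawn with `<path>`. Its stroke #ff0000 means score at S607, F1759. After flipping Y the toolpath is (136.9332,80.3061) → (51.7161,14.7082) → (123.8410,87.2318) → (136.9332,80.3061), returning to the start.

Shape 3 is a open polyline drawn with `<path>`. Its stroke #ff8800 means cut at S764, F786. After flipping Y the toolpath is (5.2656,8.3684) → (82.8648,44.9651) → (11.8737,10.8653) → (149.0182,87.5602).

Shape 4 is a cubic bezier drawn with `<path>`. Its stroke #ff0000 means score at S607, F1759. After flipping Y the toolpath is (136.1970,74.5387) → (141.9152,57.0892) → (144.7626,40.2169) → (141.1293,26.4062) → (127.4054,18.1414).

Shape 5 is a line segment drawn with `<path>`. Its stroke #ff0000 means score at S607, F1759. After flipping Y the toolpath is (70.3048,62.6229) → (115.7423,55.6852).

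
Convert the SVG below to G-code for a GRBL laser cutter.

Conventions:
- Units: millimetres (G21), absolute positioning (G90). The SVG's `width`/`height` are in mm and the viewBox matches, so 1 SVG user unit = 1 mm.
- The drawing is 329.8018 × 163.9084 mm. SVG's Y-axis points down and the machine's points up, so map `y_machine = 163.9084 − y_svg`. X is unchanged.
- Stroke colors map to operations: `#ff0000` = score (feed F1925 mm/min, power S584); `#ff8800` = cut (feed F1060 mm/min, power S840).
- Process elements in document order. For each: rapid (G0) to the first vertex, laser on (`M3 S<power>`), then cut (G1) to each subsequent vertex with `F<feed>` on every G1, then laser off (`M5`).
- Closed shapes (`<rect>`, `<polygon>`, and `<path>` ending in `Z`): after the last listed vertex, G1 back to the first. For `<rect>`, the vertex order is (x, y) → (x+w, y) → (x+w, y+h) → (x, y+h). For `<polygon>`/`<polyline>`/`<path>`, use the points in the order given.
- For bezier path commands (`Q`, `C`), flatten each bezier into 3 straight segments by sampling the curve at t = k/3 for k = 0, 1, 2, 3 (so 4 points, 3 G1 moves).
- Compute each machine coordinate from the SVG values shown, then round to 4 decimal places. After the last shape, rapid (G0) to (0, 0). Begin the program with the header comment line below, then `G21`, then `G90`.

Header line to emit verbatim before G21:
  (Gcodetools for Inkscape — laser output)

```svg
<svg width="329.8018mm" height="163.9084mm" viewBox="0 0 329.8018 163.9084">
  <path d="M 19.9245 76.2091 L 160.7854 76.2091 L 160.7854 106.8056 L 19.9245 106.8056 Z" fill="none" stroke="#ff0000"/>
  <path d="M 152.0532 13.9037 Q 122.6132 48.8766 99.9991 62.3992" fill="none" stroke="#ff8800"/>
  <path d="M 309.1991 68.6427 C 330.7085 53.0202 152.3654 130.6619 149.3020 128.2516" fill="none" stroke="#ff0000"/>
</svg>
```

1 u = 1 mm; y_m = 163.9084 − y.

[1] `<path>` rectangle, #ff0000→score S584 F1925: (19.9245,87.6993) → (160.7854,87.6993) → (160.7854,57.1028) → (19.9245,57.1028) → (19.9245,87.6993) (closed)

[2] `<path>` quadratic bezier, #ff8800→cut S840 F1060: (152.0532,150.0047) → (133.1850,129.0728) → (115.8336,112.9076) → (99.9991,101.5092)

[3] `<path>` cubic bezier, #ff0000→score S584 F1925: (309.1991,95.2657) → (277.9848,86.2193) → (196.8982,53.5114) → (149.3020,35.6568)

(Gcodetools for Inkscape — laser output)
G21
G90
G0 X19.9245 Y87.6993
M3 S584
G1 X160.7854 Y87.6993 F1925
G1 X160.7854 Y57.1028 F1925
G1 X19.9245 Y57.1028 F1925
G1 X19.9245 Y87.6993 F1925
M5
G0 X152.0532 Y150.0047
M3 S840
G1 X133.1850 Y129.0728 F1060
G1 X115.8336 Y112.9076 F1060
G1 X99.9991 Y101.5092 F1060
M5
G0 X309.1991 Y95.2657
M3 S584
G1 X277.9848 Y86.2193 F1925
G1 X196.8982 Y53.5114 F1925
G1 X149.3020 Y35.6568 F1925
M5
G0 X0.0000 Y0.0000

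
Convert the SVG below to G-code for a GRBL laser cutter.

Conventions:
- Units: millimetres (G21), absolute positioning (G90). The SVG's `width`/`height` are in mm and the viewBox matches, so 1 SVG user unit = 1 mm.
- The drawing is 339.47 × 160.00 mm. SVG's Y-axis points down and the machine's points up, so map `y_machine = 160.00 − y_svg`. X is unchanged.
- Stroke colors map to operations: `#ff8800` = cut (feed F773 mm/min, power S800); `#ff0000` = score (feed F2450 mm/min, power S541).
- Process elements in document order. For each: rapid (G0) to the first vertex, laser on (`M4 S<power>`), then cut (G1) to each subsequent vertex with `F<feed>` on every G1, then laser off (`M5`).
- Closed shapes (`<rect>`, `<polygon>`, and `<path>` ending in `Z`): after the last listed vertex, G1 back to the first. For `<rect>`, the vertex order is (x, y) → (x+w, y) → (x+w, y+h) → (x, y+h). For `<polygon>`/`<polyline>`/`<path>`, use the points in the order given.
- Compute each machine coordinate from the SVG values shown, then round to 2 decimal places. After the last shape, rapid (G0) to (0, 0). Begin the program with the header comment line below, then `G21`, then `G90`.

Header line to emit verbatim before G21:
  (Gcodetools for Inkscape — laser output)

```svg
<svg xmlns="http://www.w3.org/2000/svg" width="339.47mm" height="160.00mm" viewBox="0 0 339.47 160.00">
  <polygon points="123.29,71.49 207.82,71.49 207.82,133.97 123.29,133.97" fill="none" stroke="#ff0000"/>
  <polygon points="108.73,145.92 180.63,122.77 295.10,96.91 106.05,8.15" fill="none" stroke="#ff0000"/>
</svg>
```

viewBox `0 0 339.47 160.00` with mm width/height → 1 unit = 1 mm. Flip: y_m = 160.00 − y_svg.

**Shape 1** — `<polygon>` rectangle, stroke `#ff0000` → score (S541, F2450). Machine vertices: (123.29,88.51) → (207.82,88.51) → (207.82,26.03) → (123.29,26.03) → (123.29,88.51). Closed: final G1 returns to the first vertex.

**Shape 2** — `<polygon>` closed polygon, stroke `#ff0000` → score (S541, F2450). Machine vertices: (108.73,14.08) → (180.63,37.23) → (295.10,63.09) → (106.05,151.85) → (108.73,14.08). Closed: final G1 returns to the first vertex.

(Gcodetools for Inkscape — laser output)
G21
G90
G0 X123.29 Y88.51
M4 S541
G1 X207.82 Y88.51 F2450
G1 X207.82 Y26.03 F2450
G1 X123.29 Y26.03 F2450
G1 X123.29 Y88.51 F2450
M5
G0 X108.73 Y14.08
M4 S541
G1 X180.63 Y37.23 F2450
G1 X295.10 Y63.09 F2450
G1 X106.05 Y151.85 F2450
G1 X108.73 Y14.08 F2450
M5
G0 X0.00 Y0.00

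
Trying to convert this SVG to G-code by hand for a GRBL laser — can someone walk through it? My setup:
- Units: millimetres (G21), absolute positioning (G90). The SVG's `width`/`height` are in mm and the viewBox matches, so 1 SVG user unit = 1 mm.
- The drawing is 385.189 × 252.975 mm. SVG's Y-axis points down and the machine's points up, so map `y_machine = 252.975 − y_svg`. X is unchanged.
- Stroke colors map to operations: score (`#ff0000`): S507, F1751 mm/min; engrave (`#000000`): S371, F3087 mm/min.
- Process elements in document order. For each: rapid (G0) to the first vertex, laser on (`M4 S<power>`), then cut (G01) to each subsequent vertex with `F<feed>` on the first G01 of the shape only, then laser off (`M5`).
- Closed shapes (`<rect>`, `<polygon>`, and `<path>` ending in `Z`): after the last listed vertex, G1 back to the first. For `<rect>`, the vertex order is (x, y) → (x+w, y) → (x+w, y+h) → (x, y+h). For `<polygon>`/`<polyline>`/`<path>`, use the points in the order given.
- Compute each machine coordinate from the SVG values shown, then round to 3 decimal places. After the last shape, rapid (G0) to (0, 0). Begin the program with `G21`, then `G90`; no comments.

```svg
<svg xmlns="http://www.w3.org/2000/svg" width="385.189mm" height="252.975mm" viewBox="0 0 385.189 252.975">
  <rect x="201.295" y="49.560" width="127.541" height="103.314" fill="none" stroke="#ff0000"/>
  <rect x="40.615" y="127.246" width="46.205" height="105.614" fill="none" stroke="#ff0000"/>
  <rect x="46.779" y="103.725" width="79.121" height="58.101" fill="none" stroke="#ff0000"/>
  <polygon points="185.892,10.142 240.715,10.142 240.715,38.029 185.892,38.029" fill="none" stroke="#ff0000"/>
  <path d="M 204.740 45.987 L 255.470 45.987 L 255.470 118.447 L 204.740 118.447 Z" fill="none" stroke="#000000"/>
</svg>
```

viewBox `0 0 385.189 252.975` with mm width/height → 1 unit = 1 mm. Flip: y_m = 252.975 − y_svg.

**Shape 1** — `<rect>` rectangle, stroke `#ff0000` → score (S507, F1751). Machine vertices: (201.295,203.415) → (328.836,203.415) → (328.836,100.101) → (201.295,100.101) → (201.295,203.415). Closed: final G1 returns to the first vertex.

**Shape 2** — `<rect>` rectangle, stroke `#ff0000` → score (S507, F1751). Machine vertices: (40.615,125.729) → (86.820,125.729) → (86.820,20.115) → (40.615,20.115) → (40.615,125.729). Closed: final G1 returns to the first vertex.

**Shape 3** — `<rect>` rectangle, stroke `#ff0000` → score (S507, F1751). Machine vertices: (46.779,149.250) → (125.900,149.250) → (125.900,91.149) → (46.779,91.149) → (46.779,149.250). Closed: final G1 returns to the first vertex.

**Shape 4** — `<polygon>` rectangle, stroke `#ff0000` → score (S507, F1751). Machine vertices: (185.892,242.833) → (240.715,242.833) → (240.715,214.946) → (185.892,214.946) → (185.892,242.833). Closed: final G1 returns to the first vertex.

**Shape 5** — `<path>` rectangle, stroke `#000000` → engrave (S371, F3087). Machine vertices: (204.740,206.988) → (255.470,206.988) → (255.470,134.528) → (204.740,134.528) → (204.740,206.988). Closed: final G1 returns to the first vertex.

G21
G90
G0 X201.295 Y203.415
M4 S507
G01 X328.836 Y203.415 F1751
G01 X328.836 Y100.101
G01 X201.295 Y100.101
G01 X201.295 Y203.415
M5
G0 X40.615 Y125.729
M4 S507
G01 X86.820 Y125.729 F1751
G01 X86.820 Y20.115
G01 X40.615 Y20.115
G01 X40.615 Y125.729
M5
G0 X46.779 Y149.250
M4 S507
G01 X125.900 Y149.250 F1751
G01 X125.900 Y91.149
G01 X46.779 Y91.149
G01 X46.779 Y149.250
M5
G0 X185.892 Y242.833
M4 S507
G01 X240.715 Y242.833 F1751
G01 X240.715 Y214.946
G01 X185.892 Y214.946
G01 X185.892 Y242.833
M5
G0 X204.740 Y206.988
M4 S371
G01 X255.470 Y206.988 F3087
G01 X255.470 Y134.528
G01 X204.740 Y134.528
G01 X204.740 Y206.988
M5
G0 X0.000 Y0.000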